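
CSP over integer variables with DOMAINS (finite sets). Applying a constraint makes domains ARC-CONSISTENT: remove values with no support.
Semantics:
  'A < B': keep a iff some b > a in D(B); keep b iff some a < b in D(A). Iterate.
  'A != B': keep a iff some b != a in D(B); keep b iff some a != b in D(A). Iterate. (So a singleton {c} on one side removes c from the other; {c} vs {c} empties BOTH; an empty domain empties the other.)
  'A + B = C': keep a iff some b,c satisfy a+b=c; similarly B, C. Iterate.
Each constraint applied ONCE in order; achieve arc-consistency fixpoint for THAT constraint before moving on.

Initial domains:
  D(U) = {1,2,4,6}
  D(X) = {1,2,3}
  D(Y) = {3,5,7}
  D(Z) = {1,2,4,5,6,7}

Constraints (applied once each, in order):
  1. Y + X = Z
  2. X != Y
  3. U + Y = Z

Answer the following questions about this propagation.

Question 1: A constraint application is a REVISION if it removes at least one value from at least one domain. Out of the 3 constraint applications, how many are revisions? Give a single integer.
Constraint 1 (Y + X = Z) on D(Y)={3,5,7} D(X)={1,2,3} D(Z)={1,2,4,5,6,7}: Y {3,5,7}->{3,5}; Z {1,2,4,5,6,7}->{4,5,6,7} => REVISION
Constraint 2 (X != Y) on D(X)={1,2,3} D(Y)={3,5}: no change => not a revision
Constraint 3 (U + Y = Z) on D(U)={1,2,4,6} D(Y)={3,5} D(Z)={4,5,6,7}: U {1,2,4,6}->{1,2,4} => REVISION
Total revisions = 2

Answer: 2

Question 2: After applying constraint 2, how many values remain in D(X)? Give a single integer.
Constraint 1 (Y + X = Z) on D(Y)={3,5,7} D(X)={1,2,3} D(Z)={1,2,4,5,6,7}: Y {3,5,7}->{3,5}; Z {1,2,4,5,6,7}->{4,5,6,7}
Constraint 2 (X != Y) on D(X)={1,2,3} D(Y)={3,5}: no change
So after constraint 2: D(X)={1,2,3}, size = 3

Answer: 3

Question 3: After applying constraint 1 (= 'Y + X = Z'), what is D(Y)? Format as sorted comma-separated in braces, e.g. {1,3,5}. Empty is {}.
Answer: {3,5}

Derivation:
Constraint 1 (Y + X = Z) on D(Y)={3,5,7} D(X)={1,2,3} D(Z)={1,2,4,5,6,7}: Y {3,5,7}->{3,5}; Z {1,2,4,5,6,7}->{4,5,6,7}
So after constraint 1: D(Y) = {3,5}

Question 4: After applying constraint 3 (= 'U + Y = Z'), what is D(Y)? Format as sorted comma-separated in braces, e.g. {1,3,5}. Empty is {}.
Constraint 1 (Y + X = Z) on D(Y)={3,5,7} D(X)={1,2,3} D(Z)={1,2,4,5,6,7}: Y {3,5,7}->{3,5}; Z {1,2,4,5,6,7}->{4,5,6,7}
Constraint 2 (X != Y) on D(X)={1,2,3} D(Y)={3,5}: no change
Constraint 3 (U + Y = Z) on D(U)={1,2,4,6} D(Y)={3,5} D(Z)={4,5,6,7}: U {1,2,4,6}->{1,2,4}
So after constraint 3: D(Y) = {3,5}

Answer: {3,5}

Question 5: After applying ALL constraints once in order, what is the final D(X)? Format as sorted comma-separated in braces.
Answer: {1,2,3}

Derivation:
Constraint 1 (Y + X = Z) on D(Y)={3,5,7} D(X)={1,2,3} D(Z)={1,2,4,5,6,7}: Y {3,5,7}->{3,5}; Z {1,2,4,5,6,7}->{4,5,6,7}
Constraint 2 (X != Y) on D(X)={1,2,3} D(Y)={3,5}: no change
Constraint 3 (U + Y = Z) on D(U)={1,2,4,6} D(Y)={3,5} D(Z)={4,5,6,7}: U {1,2,4,6}->{1,2,4}
So after all 3 constraints: D(X) = {1,2,3}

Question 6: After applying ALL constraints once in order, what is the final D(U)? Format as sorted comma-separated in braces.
Constraint 1 (Y + X = Z) on D(Y)={3,5,7} D(X)={1,2,3} D(Z)={1,2,4,5,6,7}: Y {3,5,7}->{3,5}; Z {1,2,4,5,6,7}->{4,5,6,7}
Constraint 2 (X != Y) on D(X)={1,2,3} D(Y)={3,5}: no change
Constraint 3 (U + Y = Z) on D(U)={1,2,4,6} D(Y)={3,5} D(Z)={4,5,6,7}: U {1,2,4,6}->{1,2,4}
So after all 3 constraints: D(U) = {1,2,4}

Answer: {1,2,4}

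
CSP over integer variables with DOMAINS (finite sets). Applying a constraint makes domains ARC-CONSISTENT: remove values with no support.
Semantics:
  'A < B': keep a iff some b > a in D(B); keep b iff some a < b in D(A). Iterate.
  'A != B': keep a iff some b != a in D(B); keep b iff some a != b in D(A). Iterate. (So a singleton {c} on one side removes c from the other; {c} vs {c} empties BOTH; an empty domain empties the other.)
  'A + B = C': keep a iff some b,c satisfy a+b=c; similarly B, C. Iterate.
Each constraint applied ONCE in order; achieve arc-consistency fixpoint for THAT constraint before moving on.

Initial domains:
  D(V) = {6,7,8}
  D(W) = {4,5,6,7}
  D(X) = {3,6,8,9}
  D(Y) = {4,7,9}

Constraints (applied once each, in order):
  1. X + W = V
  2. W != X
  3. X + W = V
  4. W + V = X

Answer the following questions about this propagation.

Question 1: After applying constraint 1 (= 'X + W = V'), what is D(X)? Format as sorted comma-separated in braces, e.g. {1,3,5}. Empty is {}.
Answer: {3}

Derivation:
Constraint 1 (X + W = V) on D(X)={3,6,8,9} D(W)={4,5,6,7} D(V)={6,7,8}: X {3,6,8,9}->{3}; W {4,5,6,7}->{4,5}; V {6,7,8}->{7,8}
So after constraint 1: D(X) = {3}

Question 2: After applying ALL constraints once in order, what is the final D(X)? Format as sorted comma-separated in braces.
Answer: {}

Derivation:
Constraint 1 (X + W = V) on D(X)={3,6,8,9} D(W)={4,5,6,7} D(V)={6,7,8}: X {3,6,8,9}->{3}; W {4,5,6,7}->{4,5}; V {6,7,8}->{7,8}
Constraint 2 (W != X) on D(W)={4,5} D(X)={3}: no change
Constraint 3 (X + W = V) on D(X)={3} D(W)={4,5} D(V)={7,8}: no change
Constraint 4 (W + V = X) on D(W)={4,5} D(V)={7,8} D(X)={3}: W {4,5}->{}; V {7,8}->{}; X {3}->{}
So after all 4 constraints: D(X) = {}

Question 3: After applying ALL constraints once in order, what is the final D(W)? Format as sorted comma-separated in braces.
Answer: {}

Derivation:
Constraint 1 (X + W = V) on D(X)={3,6,8,9} D(W)={4,5,6,7} D(V)={6,7,8}: X {3,6,8,9}->{3}; W {4,5,6,7}->{4,5}; V {6,7,8}->{7,8}
Constraint 2 (W != X) on D(W)={4,5} D(X)={3}: no change
Constraint 3 (X + W = V) on D(X)={3} D(W)={4,5} D(V)={7,8}: no change
Constraint 4 (W + V = X) on D(W)={4,5} D(V)={7,8} D(X)={3}: W {4,5}->{}; V {7,8}->{}; X {3}->{}
So after all 4 constraints: D(W) = {}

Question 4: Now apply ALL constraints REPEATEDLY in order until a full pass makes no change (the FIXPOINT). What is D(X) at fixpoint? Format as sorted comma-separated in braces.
Answer: {}

Derivation:
pass 0 (initial): D(X)={3,6,8,9}
pass 1: V {6,7,8}->{}; W {4,5,6,7}->{}; X {3,6,8,9}->{}
pass 2: no change
Fixpoint after 2 passes: D(X) = {}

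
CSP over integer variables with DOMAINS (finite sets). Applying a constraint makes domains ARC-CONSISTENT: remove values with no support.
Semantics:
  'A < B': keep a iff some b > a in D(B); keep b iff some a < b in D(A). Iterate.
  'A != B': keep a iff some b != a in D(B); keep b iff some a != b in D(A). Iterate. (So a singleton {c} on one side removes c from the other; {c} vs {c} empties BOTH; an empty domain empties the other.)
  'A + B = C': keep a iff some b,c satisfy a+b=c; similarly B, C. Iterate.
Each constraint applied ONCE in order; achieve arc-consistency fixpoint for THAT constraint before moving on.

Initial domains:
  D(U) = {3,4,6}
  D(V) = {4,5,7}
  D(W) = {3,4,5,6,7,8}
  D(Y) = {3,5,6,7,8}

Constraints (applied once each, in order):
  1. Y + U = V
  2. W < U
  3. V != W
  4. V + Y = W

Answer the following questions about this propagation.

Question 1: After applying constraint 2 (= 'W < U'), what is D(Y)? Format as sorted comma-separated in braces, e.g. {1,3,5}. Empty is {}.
Constraint 1 (Y + U = V) on D(Y)={3,5,6,7,8} D(U)={3,4,6} D(V)={4,5,7}: Y {3,5,6,7,8}->{3}; U {3,4,6}->{4}; V {4,5,7}->{7}
Constraint 2 (W < U) on D(W)={3,4,5,6,7,8} D(U)={4}: W {3,4,5,6,7,8}->{3}
So after constraint 2: D(Y) = {3}

Answer: {3}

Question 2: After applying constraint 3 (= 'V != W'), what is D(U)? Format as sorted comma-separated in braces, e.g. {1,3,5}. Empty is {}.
Constraint 1 (Y + U = V) on D(Y)={3,5,6,7,8} D(U)={3,4,6} D(V)={4,5,7}: Y {3,5,6,7,8}->{3}; U {3,4,6}->{4}; V {4,5,7}->{7}
Constraint 2 (W < U) on D(W)={3,4,5,6,7,8} D(U)={4}: W {3,4,5,6,7,8}->{3}
Constraint 3 (V != W) on D(V)={7} D(W)={3}: no change
So after constraint 3: D(U) = {4}

Answer: {4}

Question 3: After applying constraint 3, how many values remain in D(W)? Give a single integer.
Answer: 1

Derivation:
Constraint 1 (Y + U = V) on D(Y)={3,5,6,7,8} D(U)={3,4,6} D(V)={4,5,7}: Y {3,5,6,7,8}->{3}; U {3,4,6}->{4}; V {4,5,7}->{7}
Constraint 2 (W < U) on D(W)={3,4,5,6,7,8} D(U)={4}: W {3,4,5,6,7,8}->{3}
Constraint 3 (V != W) on D(V)={7} D(W)={3}: no change
So after constraint 3: D(W)={3}, size = 1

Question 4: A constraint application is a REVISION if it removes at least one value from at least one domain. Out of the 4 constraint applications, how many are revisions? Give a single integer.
Answer: 3

Derivation:
Constraint 1 (Y + U = V) on D(Y)={3,5,6,7,8} D(U)={3,4,6} D(V)={4,5,7}: Y {3,5,6,7,8}->{3}; U {3,4,6}->{4}; V {4,5,7}->{7} => REVISION
Constraint 2 (W < U) on D(W)={3,4,5,6,7,8} D(U)={4}: W {3,4,5,6,7,8}->{3} => REVISION
Constraint 3 (V != W) on D(V)={7} D(W)={3}: no change => not a revision
Constraint 4 (V + Y = W) on D(V)={7} D(Y)={3} D(W)={3}: V {7}->{}; Y {3}->{}; W {3}->{} => REVISION
Total revisions = 3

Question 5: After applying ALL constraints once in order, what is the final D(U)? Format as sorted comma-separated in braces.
Answer: {4}

Derivation:
Constraint 1 (Y + U = V) on D(Y)={3,5,6,7,8} D(U)={3,4,6} D(V)={4,5,7}: Y {3,5,6,7,8}->{3}; U {3,4,6}->{4}; V {4,5,7}->{7}
Constraint 2 (W < U) on D(W)={3,4,5,6,7,8} D(U)={4}: W {3,4,5,6,7,8}->{3}
Constraint 3 (V != W) on D(V)={7} D(W)={3}: no change
Constraint 4 (V + Y = W) on D(V)={7} D(Y)={3} D(W)={3}: V {7}->{}; Y {3}->{}; W {3}->{}
So after all 4 constraints: D(U) = {4}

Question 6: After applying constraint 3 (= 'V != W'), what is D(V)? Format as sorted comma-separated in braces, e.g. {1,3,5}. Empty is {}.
Constraint 1 (Y + U = V) on D(Y)={3,5,6,7,8} D(U)={3,4,6} D(V)={4,5,7}: Y {3,5,6,7,8}->{3}; U {3,4,6}->{4}; V {4,5,7}->{7}
Constraint 2 (W < U) on D(W)={3,4,5,6,7,8} D(U)={4}: W {3,4,5,6,7,8}->{3}
Constraint 3 (V != W) on D(V)={7} D(W)={3}: no change
So after constraint 3: D(V) = {7}

Answer: {7}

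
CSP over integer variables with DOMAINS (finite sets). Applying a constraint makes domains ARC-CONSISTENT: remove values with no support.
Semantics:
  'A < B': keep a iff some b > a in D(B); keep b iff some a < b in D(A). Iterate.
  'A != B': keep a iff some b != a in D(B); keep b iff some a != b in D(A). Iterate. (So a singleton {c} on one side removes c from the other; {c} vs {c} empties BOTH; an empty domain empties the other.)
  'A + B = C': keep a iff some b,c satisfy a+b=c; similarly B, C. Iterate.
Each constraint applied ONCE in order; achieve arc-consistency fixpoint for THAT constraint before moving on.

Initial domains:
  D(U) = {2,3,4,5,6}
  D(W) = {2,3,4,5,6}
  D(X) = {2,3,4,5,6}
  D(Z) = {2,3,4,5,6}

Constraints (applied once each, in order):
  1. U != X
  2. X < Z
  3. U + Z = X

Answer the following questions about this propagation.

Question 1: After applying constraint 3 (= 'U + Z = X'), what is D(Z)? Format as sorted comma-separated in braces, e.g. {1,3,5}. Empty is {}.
Answer: {3}

Derivation:
Constraint 1 (U != X) on D(U)={2,3,4,5,6} D(X)={2,3,4,5,6}: no change
Constraint 2 (X < Z) on D(X)={2,3,4,5,6} D(Z)={2,3,4,5,6}: X {2,3,4,5,6}->{2,3,4,5}; Z {2,3,4,5,6}->{3,4,5,6}
Constraint 3 (U + Z = X) on D(U)={2,3,4,5,6} D(Z)={3,4,5,6} D(X)={2,3,4,5}: U {2,3,4,5,6}->{2}; Z {3,4,5,6}->{3}; X {2,3,4,5}->{5}
So after constraint 3: D(Z) = {3}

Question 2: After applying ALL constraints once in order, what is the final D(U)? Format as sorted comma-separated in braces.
Answer: {2}

Derivation:
Constraint 1 (U != X) on D(U)={2,3,4,5,6} D(X)={2,3,4,5,6}: no change
Constraint 2 (X < Z) on D(X)={2,3,4,5,6} D(Z)={2,3,4,5,6}: X {2,3,4,5,6}->{2,3,4,5}; Z {2,3,4,5,6}->{3,4,5,6}
Constraint 3 (U + Z = X) on D(U)={2,3,4,5,6} D(Z)={3,4,5,6} D(X)={2,3,4,5}: U {2,3,4,5,6}->{2}; Z {3,4,5,6}->{3}; X {2,3,4,5}->{5}
So after all 3 constraints: D(U) = {2}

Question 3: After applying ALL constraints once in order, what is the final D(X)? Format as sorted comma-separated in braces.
Constraint 1 (U != X) on D(U)={2,3,4,5,6} D(X)={2,3,4,5,6}: no change
Constraint 2 (X < Z) on D(X)={2,3,4,5,6} D(Z)={2,3,4,5,6}: X {2,3,4,5,6}->{2,3,4,5}; Z {2,3,4,5,6}->{3,4,5,6}
Constraint 3 (U + Z = X) on D(U)={2,3,4,5,6} D(Z)={3,4,5,6} D(X)={2,3,4,5}: U {2,3,4,5,6}->{2}; Z {3,4,5,6}->{3}; X {2,3,4,5}->{5}
So after all 3 constraints: D(X) = {5}

Answer: {5}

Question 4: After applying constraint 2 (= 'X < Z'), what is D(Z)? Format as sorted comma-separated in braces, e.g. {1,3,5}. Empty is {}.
Answer: {3,4,5,6}

Derivation:
Constraint 1 (U != X) on D(U)={2,3,4,5,6} D(X)={2,3,4,5,6}: no change
Constraint 2 (X < Z) on D(X)={2,3,4,5,6} D(Z)={2,3,4,5,6}: X {2,3,4,5,6}->{2,3,4,5}; Z {2,3,4,5,6}->{3,4,5,6}
So after constraint 2: D(Z) = {3,4,5,6}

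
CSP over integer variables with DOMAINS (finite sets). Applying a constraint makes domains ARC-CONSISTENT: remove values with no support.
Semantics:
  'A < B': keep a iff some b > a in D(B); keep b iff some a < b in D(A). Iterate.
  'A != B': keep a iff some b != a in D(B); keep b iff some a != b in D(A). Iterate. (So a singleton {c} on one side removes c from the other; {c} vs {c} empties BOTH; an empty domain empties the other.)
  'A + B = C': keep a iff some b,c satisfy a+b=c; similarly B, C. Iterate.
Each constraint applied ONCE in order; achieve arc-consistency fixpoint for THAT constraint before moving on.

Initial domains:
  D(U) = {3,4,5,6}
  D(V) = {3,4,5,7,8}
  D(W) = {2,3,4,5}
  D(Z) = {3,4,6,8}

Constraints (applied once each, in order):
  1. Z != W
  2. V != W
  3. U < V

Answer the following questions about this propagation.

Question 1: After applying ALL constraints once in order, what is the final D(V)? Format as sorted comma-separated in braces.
Constraint 1 (Z != W) on D(Z)={3,4,6,8} D(W)={2,3,4,5}: no change
Constraint 2 (V != W) on D(V)={3,4,5,7,8} D(W)={2,3,4,5}: no change
Constraint 3 (U < V) on D(U)={3,4,5,6} D(V)={3,4,5,7,8}: V {3,4,5,7,8}->{4,5,7,8}
So after all 3 constraints: D(V) = {4,5,7,8}

Answer: {4,5,7,8}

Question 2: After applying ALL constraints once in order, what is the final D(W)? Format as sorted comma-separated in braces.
Answer: {2,3,4,5}

Derivation:
Constraint 1 (Z != W) on D(Z)={3,4,6,8} D(W)={2,3,4,5}: no change
Constraint 2 (V != W) on D(V)={3,4,5,7,8} D(W)={2,3,4,5}: no change
Constraint 3 (U < V) on D(U)={3,4,5,6} D(V)={3,4,5,7,8}: V {3,4,5,7,8}->{4,5,7,8}
So after all 3 constraints: D(W) = {2,3,4,5}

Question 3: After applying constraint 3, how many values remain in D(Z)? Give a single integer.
Answer: 4

Derivation:
Constraint 1 (Z != W) on D(Z)={3,4,6,8} D(W)={2,3,4,5}: no change
Constraint 2 (V != W) on D(V)={3,4,5,7,8} D(W)={2,3,4,5}: no change
Constraint 3 (U < V) on D(U)={3,4,5,6} D(V)={3,4,5,7,8}: V {3,4,5,7,8}->{4,5,7,8}
So after constraint 3: D(Z)={3,4,6,8}, size = 4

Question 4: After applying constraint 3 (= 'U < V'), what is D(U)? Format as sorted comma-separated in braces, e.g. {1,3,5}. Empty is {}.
Answer: {3,4,5,6}

Derivation:
Constraint 1 (Z != W) on D(Z)={3,4,6,8} D(W)={2,3,4,5}: no change
Constraint 2 (V != W) on D(V)={3,4,5,7,8} D(W)={2,3,4,5}: no change
Constraint 3 (U < V) on D(U)={3,4,5,6} D(V)={3,4,5,7,8}: V {3,4,5,7,8}->{4,5,7,8}
So after constraint 3: D(U) = {3,4,5,6}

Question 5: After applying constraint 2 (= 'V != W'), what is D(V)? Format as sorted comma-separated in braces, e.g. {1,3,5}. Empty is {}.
Constraint 1 (Z != W) on D(Z)={3,4,6,8} D(W)={2,3,4,5}: no change
Constraint 2 (V != W) on D(V)={3,4,5,7,8} D(W)={2,3,4,5}: no change
So after constraint 2: D(V) = {3,4,5,7,8}

Answer: {3,4,5,7,8}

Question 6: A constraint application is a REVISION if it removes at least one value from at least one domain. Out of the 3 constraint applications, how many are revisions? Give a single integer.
Constraint 1 (Z != W) on D(Z)={3,4,6,8} D(W)={2,3,4,5}: no change => not a revision
Constraint 2 (V != W) on D(V)={3,4,5,7,8} D(W)={2,3,4,5}: no change => not a revision
Constraint 3 (U < V) on D(U)={3,4,5,6} D(V)={3,4,5,7,8}: V {3,4,5,7,8}->{4,5,7,8} => REVISION
Total revisions = 1

Answer: 1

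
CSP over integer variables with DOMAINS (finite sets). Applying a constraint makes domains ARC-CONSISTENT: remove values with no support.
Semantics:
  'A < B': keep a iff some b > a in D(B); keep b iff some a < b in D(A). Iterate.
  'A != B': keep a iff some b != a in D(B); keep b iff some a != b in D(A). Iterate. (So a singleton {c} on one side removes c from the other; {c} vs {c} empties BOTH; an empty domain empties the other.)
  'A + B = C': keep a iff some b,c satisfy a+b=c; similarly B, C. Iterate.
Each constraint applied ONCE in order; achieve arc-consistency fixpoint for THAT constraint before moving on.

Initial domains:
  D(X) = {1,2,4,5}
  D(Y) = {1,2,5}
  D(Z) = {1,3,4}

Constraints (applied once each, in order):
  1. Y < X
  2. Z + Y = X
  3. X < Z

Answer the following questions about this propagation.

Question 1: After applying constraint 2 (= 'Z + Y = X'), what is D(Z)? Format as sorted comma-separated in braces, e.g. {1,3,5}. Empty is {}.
Answer: {1,3,4}

Derivation:
Constraint 1 (Y < X) on D(Y)={1,2,5} D(X)={1,2,4,5}: Y {1,2,5}->{1,2}; X {1,2,4,5}->{2,4,5}
Constraint 2 (Z + Y = X) on D(Z)={1,3,4} D(Y)={1,2} D(X)={2,4,5}: no change
So after constraint 2: D(Z) = {1,3,4}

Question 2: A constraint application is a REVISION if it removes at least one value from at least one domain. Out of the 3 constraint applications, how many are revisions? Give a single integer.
Answer: 2

Derivation:
Constraint 1 (Y < X) on D(Y)={1,2,5} D(X)={1,2,4,5}: Y {1,2,5}->{1,2}; X {1,2,4,5}->{2,4,5} => REVISION
Constraint 2 (Z + Y = X) on D(Z)={1,3,4} D(Y)={1,2} D(X)={2,4,5}: no change => not a revision
Constraint 3 (X < Z) on D(X)={2,4,5} D(Z)={1,3,4}: X {2,4,5}->{2}; Z {1,3,4}->{3,4} => REVISION
Total revisions = 2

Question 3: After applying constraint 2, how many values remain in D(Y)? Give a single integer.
Answer: 2

Derivation:
Constraint 1 (Y < X) on D(Y)={1,2,5} D(X)={1,2,4,5}: Y {1,2,5}->{1,2}; X {1,2,4,5}->{2,4,5}
Constraint 2 (Z + Y = X) on D(Z)={1,3,4} D(Y)={1,2} D(X)={2,4,5}: no change
So after constraint 2: D(Y)={1,2}, size = 2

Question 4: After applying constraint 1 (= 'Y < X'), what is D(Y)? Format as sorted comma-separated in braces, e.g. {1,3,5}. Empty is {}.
Answer: {1,2}

Derivation:
Constraint 1 (Y < X) on D(Y)={1,2,5} D(X)={1,2,4,5}: Y {1,2,5}->{1,2}; X {1,2,4,5}->{2,4,5}
So after constraint 1: D(Y) = {1,2}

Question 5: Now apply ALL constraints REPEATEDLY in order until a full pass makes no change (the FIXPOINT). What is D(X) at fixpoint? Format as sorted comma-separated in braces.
pass 0 (initial): D(X)={1,2,4,5}
pass 1: X {1,2,4,5}->{2}; Y {1,2,5}->{1,2}; Z {1,3,4}->{3,4}
pass 2: X {2}->{}; Y {1,2}->{}; Z {3,4}->{}
pass 3: no change
Fixpoint after 3 passes: D(X) = {}

Answer: {}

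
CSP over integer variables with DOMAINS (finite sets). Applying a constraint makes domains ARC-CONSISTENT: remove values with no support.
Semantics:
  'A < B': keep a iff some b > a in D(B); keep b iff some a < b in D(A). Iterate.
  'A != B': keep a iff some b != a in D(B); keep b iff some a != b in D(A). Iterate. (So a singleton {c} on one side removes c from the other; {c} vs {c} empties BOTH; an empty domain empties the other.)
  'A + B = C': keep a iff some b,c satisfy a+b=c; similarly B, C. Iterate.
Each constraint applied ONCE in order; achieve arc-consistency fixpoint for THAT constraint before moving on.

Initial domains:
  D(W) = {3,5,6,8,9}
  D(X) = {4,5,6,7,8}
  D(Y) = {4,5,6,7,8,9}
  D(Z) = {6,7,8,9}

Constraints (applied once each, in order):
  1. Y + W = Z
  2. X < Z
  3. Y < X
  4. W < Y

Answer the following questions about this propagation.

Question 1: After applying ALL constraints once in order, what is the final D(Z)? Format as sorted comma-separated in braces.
Answer: {7,8,9}

Derivation:
Constraint 1 (Y + W = Z) on D(Y)={4,5,6,7,8,9} D(W)={3,5,6,8,9} D(Z)={6,7,8,9}: Y {4,5,6,7,8,9}->{4,5,6}; W {3,5,6,8,9}->{3,5}; Z {6,7,8,9}->{7,8,9}
Constraint 2 (X < Z) on D(X)={4,5,6,7,8} D(Z)={7,8,9}: no change
Constraint 3 (Y < X) on D(Y)={4,5,6} D(X)={4,5,6,7,8}: X {4,5,6,7,8}->{5,6,7,8}
Constraint 4 (W < Y) on D(W)={3,5} D(Y)={4,5,6}: no change
So after all 4 constraints: D(Z) = {7,8,9}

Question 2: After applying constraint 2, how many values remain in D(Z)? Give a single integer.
Answer: 3

Derivation:
Constraint 1 (Y + W = Z) on D(Y)={4,5,6,7,8,9} D(W)={3,5,6,8,9} D(Z)={6,7,8,9}: Y {4,5,6,7,8,9}->{4,5,6}; W {3,5,6,8,9}->{3,5}; Z {6,7,8,9}->{7,8,9}
Constraint 2 (X < Z) on D(X)={4,5,6,7,8} D(Z)={7,8,9}: no change
So after constraint 2: D(Z)={7,8,9}, size = 3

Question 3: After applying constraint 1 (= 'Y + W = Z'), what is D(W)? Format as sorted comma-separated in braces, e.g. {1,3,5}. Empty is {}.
Answer: {3,5}

Derivation:
Constraint 1 (Y + W = Z) on D(Y)={4,5,6,7,8,9} D(W)={3,5,6,8,9} D(Z)={6,7,8,9}: Y {4,5,6,7,8,9}->{4,5,6}; W {3,5,6,8,9}->{3,5}; Z {6,7,8,9}->{7,8,9}
So after constraint 1: D(W) = {3,5}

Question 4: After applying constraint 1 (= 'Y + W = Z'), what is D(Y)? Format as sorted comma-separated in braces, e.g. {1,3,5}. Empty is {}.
Constraint 1 (Y + W = Z) on D(Y)={4,5,6,7,8,9} D(W)={3,5,6,8,9} D(Z)={6,7,8,9}: Y {4,5,6,7,8,9}->{4,5,6}; W {3,5,6,8,9}->{3,5}; Z {6,7,8,9}->{7,8,9}
So after constraint 1: D(Y) = {4,5,6}

Answer: {4,5,6}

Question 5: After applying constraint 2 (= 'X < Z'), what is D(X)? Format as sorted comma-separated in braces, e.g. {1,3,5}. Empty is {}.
Answer: {4,5,6,7,8}

Derivation:
Constraint 1 (Y + W = Z) on D(Y)={4,5,6,7,8,9} D(W)={3,5,6,8,9} D(Z)={6,7,8,9}: Y {4,5,6,7,8,9}->{4,5,6}; W {3,5,6,8,9}->{3,5}; Z {6,7,8,9}->{7,8,9}
Constraint 2 (X < Z) on D(X)={4,5,6,7,8} D(Z)={7,8,9}: no change
So after constraint 2: D(X) = {4,5,6,7,8}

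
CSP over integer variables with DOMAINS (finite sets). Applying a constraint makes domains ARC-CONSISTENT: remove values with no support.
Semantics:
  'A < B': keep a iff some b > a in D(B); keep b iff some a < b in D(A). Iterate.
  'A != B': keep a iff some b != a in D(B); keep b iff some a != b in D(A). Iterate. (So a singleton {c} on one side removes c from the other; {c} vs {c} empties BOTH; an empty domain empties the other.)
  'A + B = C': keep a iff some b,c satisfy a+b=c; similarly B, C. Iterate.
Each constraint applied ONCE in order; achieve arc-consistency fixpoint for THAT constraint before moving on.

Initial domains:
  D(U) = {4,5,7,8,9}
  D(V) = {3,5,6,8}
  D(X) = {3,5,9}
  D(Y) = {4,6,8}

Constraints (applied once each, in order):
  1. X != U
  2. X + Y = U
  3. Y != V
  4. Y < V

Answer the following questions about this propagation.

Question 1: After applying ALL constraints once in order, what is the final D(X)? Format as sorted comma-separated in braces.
Constraint 1 (X != U) on D(X)={3,5,9} D(U)={4,5,7,8,9}: no change
Constraint 2 (X + Y = U) on D(X)={3,5,9} D(Y)={4,6,8} D(U)={4,5,7,8,9}: X {3,5,9}->{3,5}; Y {4,6,8}->{4,6}; U {4,5,7,8,9}->{7,9}
Constraint 3 (Y != V) on D(Y)={4,6} D(V)={3,5,6,8}: no change
Constraint 4 (Y < V) on D(Y)={4,6} D(V)={3,5,6,8}: V {3,5,6,8}->{5,6,8}
So after all 4 constraints: D(X) = {3,5}

Answer: {3,5}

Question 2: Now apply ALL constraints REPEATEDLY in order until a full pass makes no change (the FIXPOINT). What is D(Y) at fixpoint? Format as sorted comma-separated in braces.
pass 0 (initial): D(Y)={4,6,8}
pass 1: U {4,5,7,8,9}->{7,9}; V {3,5,6,8}->{5,6,8}; X {3,5,9}->{3,5}; Y {4,6,8}->{4,6}
pass 2: no change
Fixpoint after 2 passes: D(Y) = {4,6}

Answer: {4,6}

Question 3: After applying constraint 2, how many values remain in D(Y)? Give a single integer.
Answer: 2

Derivation:
Constraint 1 (X != U) on D(X)={3,5,9} D(U)={4,5,7,8,9}: no change
Constraint 2 (X + Y = U) on D(X)={3,5,9} D(Y)={4,6,8} D(U)={4,5,7,8,9}: X {3,5,9}->{3,5}; Y {4,6,8}->{4,6}; U {4,5,7,8,9}->{7,9}
So after constraint 2: D(Y)={4,6}, size = 2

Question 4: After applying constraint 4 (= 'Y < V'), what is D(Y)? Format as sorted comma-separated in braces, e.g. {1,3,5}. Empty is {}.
Answer: {4,6}

Derivation:
Constraint 1 (X != U) on D(X)={3,5,9} D(U)={4,5,7,8,9}: no change
Constraint 2 (X + Y = U) on D(X)={3,5,9} D(Y)={4,6,8} D(U)={4,5,7,8,9}: X {3,5,9}->{3,5}; Y {4,6,8}->{4,6}; U {4,5,7,8,9}->{7,9}
Constraint 3 (Y != V) on D(Y)={4,6} D(V)={3,5,6,8}: no change
Constraint 4 (Y < V) on D(Y)={4,6} D(V)={3,5,6,8}: V {3,5,6,8}->{5,6,8}
So after constraint 4: D(Y) = {4,6}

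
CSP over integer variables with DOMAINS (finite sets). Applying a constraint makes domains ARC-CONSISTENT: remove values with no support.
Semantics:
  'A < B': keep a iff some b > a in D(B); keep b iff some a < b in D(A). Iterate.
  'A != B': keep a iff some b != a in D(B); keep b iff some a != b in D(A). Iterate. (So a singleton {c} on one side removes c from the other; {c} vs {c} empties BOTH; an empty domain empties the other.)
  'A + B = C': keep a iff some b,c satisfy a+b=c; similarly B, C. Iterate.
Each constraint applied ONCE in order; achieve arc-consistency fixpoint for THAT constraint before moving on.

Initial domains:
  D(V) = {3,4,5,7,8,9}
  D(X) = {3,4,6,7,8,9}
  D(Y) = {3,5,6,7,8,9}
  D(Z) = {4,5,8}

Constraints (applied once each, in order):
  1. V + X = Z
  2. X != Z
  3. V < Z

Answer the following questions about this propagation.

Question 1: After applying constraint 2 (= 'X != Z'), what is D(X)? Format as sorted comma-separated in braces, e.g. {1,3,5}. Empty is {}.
Answer: {3,4}

Derivation:
Constraint 1 (V + X = Z) on D(V)={3,4,5,7,8,9} D(X)={3,4,6,7,8,9} D(Z)={4,5,8}: V {3,4,5,7,8,9}->{4,5}; X {3,4,6,7,8,9}->{3,4}; Z {4,5,8}->{8}
Constraint 2 (X != Z) on D(X)={3,4} D(Z)={8}: no change
So after constraint 2: D(X) = {3,4}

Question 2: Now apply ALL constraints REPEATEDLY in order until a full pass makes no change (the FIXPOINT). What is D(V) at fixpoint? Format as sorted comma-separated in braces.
pass 0 (initial): D(V)={3,4,5,7,8,9}
pass 1: V {3,4,5,7,8,9}->{4,5}; X {3,4,6,7,8,9}->{3,4}; Z {4,5,8}->{8}
pass 2: no change
Fixpoint after 2 passes: D(V) = {4,5}

Answer: {4,5}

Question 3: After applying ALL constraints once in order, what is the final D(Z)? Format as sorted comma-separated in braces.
Answer: {8}

Derivation:
Constraint 1 (V + X = Z) on D(V)={3,4,5,7,8,9} D(X)={3,4,6,7,8,9} D(Z)={4,5,8}: V {3,4,5,7,8,9}->{4,5}; X {3,4,6,7,8,9}->{3,4}; Z {4,5,8}->{8}
Constraint 2 (X != Z) on D(X)={3,4} D(Z)={8}: no change
Constraint 3 (V < Z) on D(V)={4,5} D(Z)={8}: no change
So after all 3 constraints: D(Z) = {8}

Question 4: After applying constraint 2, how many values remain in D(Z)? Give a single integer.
Answer: 1

Derivation:
Constraint 1 (V + X = Z) on D(V)={3,4,5,7,8,9} D(X)={3,4,6,7,8,9} D(Z)={4,5,8}: V {3,4,5,7,8,9}->{4,5}; X {3,4,6,7,8,9}->{3,4}; Z {4,5,8}->{8}
Constraint 2 (X != Z) on D(X)={3,4} D(Z)={8}: no change
So after constraint 2: D(Z)={8}, size = 1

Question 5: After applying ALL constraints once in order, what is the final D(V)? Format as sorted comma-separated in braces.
Constraint 1 (V + X = Z) on D(V)={3,4,5,7,8,9} D(X)={3,4,6,7,8,9} D(Z)={4,5,8}: V {3,4,5,7,8,9}->{4,5}; X {3,4,6,7,8,9}->{3,4}; Z {4,5,8}->{8}
Constraint 2 (X != Z) on D(X)={3,4} D(Z)={8}: no change
Constraint 3 (V < Z) on D(V)={4,5} D(Z)={8}: no change
So after all 3 constraints: D(V) = {4,5}

Answer: {4,5}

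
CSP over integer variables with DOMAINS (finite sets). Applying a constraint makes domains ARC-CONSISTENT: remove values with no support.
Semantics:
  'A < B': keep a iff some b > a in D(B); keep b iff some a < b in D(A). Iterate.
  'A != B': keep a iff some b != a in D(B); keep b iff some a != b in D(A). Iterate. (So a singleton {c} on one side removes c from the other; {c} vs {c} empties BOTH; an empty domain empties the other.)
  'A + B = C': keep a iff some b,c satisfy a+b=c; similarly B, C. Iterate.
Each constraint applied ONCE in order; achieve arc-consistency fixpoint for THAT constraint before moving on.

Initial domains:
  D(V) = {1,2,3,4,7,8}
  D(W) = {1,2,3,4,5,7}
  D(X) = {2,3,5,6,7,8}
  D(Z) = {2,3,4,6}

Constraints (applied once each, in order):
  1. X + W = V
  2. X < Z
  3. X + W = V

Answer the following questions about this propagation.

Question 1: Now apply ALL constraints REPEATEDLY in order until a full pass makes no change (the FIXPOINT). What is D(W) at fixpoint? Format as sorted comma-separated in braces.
Answer: {1,2,3,4,5}

Derivation:
pass 0 (initial): D(W)={1,2,3,4,5,7}
pass 1: V {1,2,3,4,7,8}->{3,4,7,8}; W {1,2,3,4,5,7}->{1,2,3,4,5}; X {2,3,5,6,7,8}->{2,3,5}; Z {2,3,4,6}->{3,4,6}
pass 2: no change
Fixpoint after 2 passes: D(W) = {1,2,3,4,5}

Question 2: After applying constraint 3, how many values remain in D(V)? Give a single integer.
Answer: 4

Derivation:
Constraint 1 (X + W = V) on D(X)={2,3,5,6,7,8} D(W)={1,2,3,4,5,7} D(V)={1,2,3,4,7,8}: X {2,3,5,6,7,8}->{2,3,5,6,7}; W {1,2,3,4,5,7}->{1,2,3,4,5}; V {1,2,3,4,7,8}->{3,4,7,8}
Constraint 2 (X < Z) on D(X)={2,3,5,6,7} D(Z)={2,3,4,6}: X {2,3,5,6,7}->{2,3,5}; Z {2,3,4,6}->{3,4,6}
Constraint 3 (X + W = V) on D(X)={2,3,5} D(W)={1,2,3,4,5} D(V)={3,4,7,8}: no change
So after constraint 3: D(V)={3,4,7,8}, size = 4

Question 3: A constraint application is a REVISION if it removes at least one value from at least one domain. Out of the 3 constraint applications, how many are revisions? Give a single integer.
Answer: 2

Derivation:
Constraint 1 (X + W = V) on D(X)={2,3,5,6,7,8} D(W)={1,2,3,4,5,7} D(V)={1,2,3,4,7,8}: X {2,3,5,6,7,8}->{2,3,5,6,7}; W {1,2,3,4,5,7}->{1,2,3,4,5}; V {1,2,3,4,7,8}->{3,4,7,8} => REVISION
Constraint 2 (X < Z) on D(X)={2,3,5,6,7} D(Z)={2,3,4,6}: X {2,3,5,6,7}->{2,3,5}; Z {2,3,4,6}->{3,4,6} => REVISION
Constraint 3 (X + W = V) on D(X)={2,3,5} D(W)={1,2,3,4,5} D(V)={3,4,7,8}: no change => not a revision
Total revisions = 2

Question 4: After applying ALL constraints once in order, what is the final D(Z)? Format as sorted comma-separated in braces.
Constraint 1 (X + W = V) on D(X)={2,3,5,6,7,8} D(W)={1,2,3,4,5,7} D(V)={1,2,3,4,7,8}: X {2,3,5,6,7,8}->{2,3,5,6,7}; W {1,2,3,4,5,7}->{1,2,3,4,5}; V {1,2,3,4,7,8}->{3,4,7,8}
Constraint 2 (X < Z) on D(X)={2,3,5,6,7} D(Z)={2,3,4,6}: X {2,3,5,6,7}->{2,3,5}; Z {2,3,4,6}->{3,4,6}
Constraint 3 (X + W = V) on D(X)={2,3,5} D(W)={1,2,3,4,5} D(V)={3,4,7,8}: no change
So after all 3 constraints: D(Z) = {3,4,6}

Answer: {3,4,6}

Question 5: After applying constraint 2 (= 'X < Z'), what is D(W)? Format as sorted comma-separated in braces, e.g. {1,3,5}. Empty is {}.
Constraint 1 (X + W = V) on D(X)={2,3,5,6,7,8} D(W)={1,2,3,4,5,7} D(V)={1,2,3,4,7,8}: X {2,3,5,6,7,8}->{2,3,5,6,7}; W {1,2,3,4,5,7}->{1,2,3,4,5}; V {1,2,3,4,7,8}->{3,4,7,8}
Constraint 2 (X < Z) on D(X)={2,3,5,6,7} D(Z)={2,3,4,6}: X {2,3,5,6,7}->{2,3,5}; Z {2,3,4,6}->{3,4,6}
So after constraint 2: D(W) = {1,2,3,4,5}

Answer: {1,2,3,4,5}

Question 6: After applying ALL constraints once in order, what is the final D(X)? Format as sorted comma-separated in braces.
Answer: {2,3,5}

Derivation:
Constraint 1 (X + W = V) on D(X)={2,3,5,6,7,8} D(W)={1,2,3,4,5,7} D(V)={1,2,3,4,7,8}: X {2,3,5,6,7,8}->{2,3,5,6,7}; W {1,2,3,4,5,7}->{1,2,3,4,5}; V {1,2,3,4,7,8}->{3,4,7,8}
Constraint 2 (X < Z) on D(X)={2,3,5,6,7} D(Z)={2,3,4,6}: X {2,3,5,6,7}->{2,3,5}; Z {2,3,4,6}->{3,4,6}
Constraint 3 (X + W = V) on D(X)={2,3,5} D(W)={1,2,3,4,5} D(V)={3,4,7,8}: no change
So after all 3 constraints: D(X) = {2,3,5}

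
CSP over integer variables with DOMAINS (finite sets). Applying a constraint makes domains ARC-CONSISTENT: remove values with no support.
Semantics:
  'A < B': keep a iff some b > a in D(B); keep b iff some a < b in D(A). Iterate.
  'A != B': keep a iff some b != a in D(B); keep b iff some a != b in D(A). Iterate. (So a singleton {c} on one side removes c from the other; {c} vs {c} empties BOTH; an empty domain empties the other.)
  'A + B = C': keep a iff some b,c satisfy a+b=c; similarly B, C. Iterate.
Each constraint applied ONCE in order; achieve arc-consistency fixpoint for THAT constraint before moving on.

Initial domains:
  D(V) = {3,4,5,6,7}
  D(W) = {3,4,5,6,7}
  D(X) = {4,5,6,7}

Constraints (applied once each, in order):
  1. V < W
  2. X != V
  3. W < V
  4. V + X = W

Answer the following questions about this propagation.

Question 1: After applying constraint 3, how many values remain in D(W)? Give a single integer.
Constraint 1 (V < W) on D(V)={3,4,5,6,7} D(W)={3,4,5,6,7}: V {3,4,5,6,7}->{3,4,5,6}; W {3,4,5,6,7}->{4,5,6,7}
Constraint 2 (X != V) on D(X)={4,5,6,7} D(V)={3,4,5,6}: no change
Constraint 3 (W < V) on D(W)={4,5,6,7} D(V)={3,4,5,6}: W {4,5,6,7}->{4,5}; V {3,4,5,6}->{5,6}
So after constraint 3: D(W)={4,5}, size = 2

Answer: 2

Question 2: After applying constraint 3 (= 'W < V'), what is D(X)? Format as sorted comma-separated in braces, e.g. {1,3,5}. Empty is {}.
Constraint 1 (V < W) on D(V)={3,4,5,6,7} D(W)={3,4,5,6,7}: V {3,4,5,6,7}->{3,4,5,6}; W {3,4,5,6,7}->{4,5,6,7}
Constraint 2 (X != V) on D(X)={4,5,6,7} D(V)={3,4,5,6}: no change
Constraint 3 (W < V) on D(W)={4,5,6,7} D(V)={3,4,5,6}: W {4,5,6,7}->{4,5}; V {3,4,5,6}->{5,6}
So after constraint 3: D(X) = {4,5,6,7}

Answer: {4,5,6,7}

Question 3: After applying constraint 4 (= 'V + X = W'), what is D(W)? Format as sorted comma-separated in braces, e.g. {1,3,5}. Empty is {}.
Constraint 1 (V < W) on D(V)={3,4,5,6,7} D(W)={3,4,5,6,7}: V {3,4,5,6,7}->{3,4,5,6}; W {3,4,5,6,7}->{4,5,6,7}
Constraint 2 (X != V) on D(X)={4,5,6,7} D(V)={3,4,5,6}: no change
Constraint 3 (W < V) on D(W)={4,5,6,7} D(V)={3,4,5,6}: W {4,5,6,7}->{4,5}; V {3,4,5,6}->{5,6}
Constraint 4 (V + X = W) on D(V)={5,6} D(X)={4,5,6,7} D(W)={4,5}: V {5,6}->{}; X {4,5,6,7}->{}; W {4,5}->{}
So after constraint 4: D(W) = {}

Answer: {}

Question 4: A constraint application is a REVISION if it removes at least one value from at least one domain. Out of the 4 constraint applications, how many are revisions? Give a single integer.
Constraint 1 (V < W) on D(V)={3,4,5,6,7} D(W)={3,4,5,6,7}: V {3,4,5,6,7}->{3,4,5,6}; W {3,4,5,6,7}->{4,5,6,7} => REVISION
Constraint 2 (X != V) on D(X)={4,5,6,7} D(V)={3,4,5,6}: no change => not a revision
Constraint 3 (W < V) on D(W)={4,5,6,7} D(V)={3,4,5,6}: W {4,5,6,7}->{4,5}; V {3,4,5,6}->{5,6} => REVISION
Constraint 4 (V + X = W) on D(V)={5,6} D(X)={4,5,6,7} D(W)={4,5}: V {5,6}->{}; X {4,5,6,7}->{}; W {4,5}->{} => REVISION
Total revisions = 3

Answer: 3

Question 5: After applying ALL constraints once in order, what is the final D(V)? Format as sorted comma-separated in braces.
Constraint 1 (V < W) on D(V)={3,4,5,6,7} D(W)={3,4,5,6,7}: V {3,4,5,6,7}->{3,4,5,6}; W {3,4,5,6,7}->{4,5,6,7}
Constraint 2 (X != V) on D(X)={4,5,6,7} D(V)={3,4,5,6}: no change
Constraint 3 (W < V) on D(W)={4,5,6,7} D(V)={3,4,5,6}: W {4,5,6,7}->{4,5}; V {3,4,5,6}->{5,6}
Constraint 4 (V + X = W) on D(V)={5,6} D(X)={4,5,6,7} D(W)={4,5}: V {5,6}->{}; X {4,5,6,7}->{}; W {4,5}->{}
So after all 4 constraints: D(V) = {}

Answer: {}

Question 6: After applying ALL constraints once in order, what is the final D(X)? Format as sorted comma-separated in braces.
Constraint 1 (V < W) on D(V)={3,4,5,6,7} D(W)={3,4,5,6,7}: V {3,4,5,6,7}->{3,4,5,6}; W {3,4,5,6,7}->{4,5,6,7}
Constraint 2 (X != V) on D(X)={4,5,6,7} D(V)={3,4,5,6}: no change
Constraint 3 (W < V) on D(W)={4,5,6,7} D(V)={3,4,5,6}: W {4,5,6,7}->{4,5}; V {3,4,5,6}->{5,6}
Constraint 4 (V + X = W) on D(V)={5,6} D(X)={4,5,6,7} D(W)={4,5}: V {5,6}->{}; X {4,5,6,7}->{}; W {4,5}->{}
So after all 4 constraints: D(X) = {}

Answer: {}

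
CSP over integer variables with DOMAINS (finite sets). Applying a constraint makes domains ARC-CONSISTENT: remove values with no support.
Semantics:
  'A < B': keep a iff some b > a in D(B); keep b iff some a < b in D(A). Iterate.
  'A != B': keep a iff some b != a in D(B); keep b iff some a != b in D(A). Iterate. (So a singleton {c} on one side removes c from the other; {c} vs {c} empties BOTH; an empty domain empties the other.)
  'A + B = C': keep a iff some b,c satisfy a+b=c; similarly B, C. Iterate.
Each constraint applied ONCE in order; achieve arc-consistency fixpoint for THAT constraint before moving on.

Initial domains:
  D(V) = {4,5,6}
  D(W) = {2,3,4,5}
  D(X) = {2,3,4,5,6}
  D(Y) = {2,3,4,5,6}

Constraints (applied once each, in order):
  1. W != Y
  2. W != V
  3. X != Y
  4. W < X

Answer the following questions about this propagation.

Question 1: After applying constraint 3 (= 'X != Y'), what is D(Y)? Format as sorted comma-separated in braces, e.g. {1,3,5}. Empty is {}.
Constraint 1 (W != Y) on D(W)={2,3,4,5} D(Y)={2,3,4,5,6}: no change
Constraint 2 (W != V) on D(W)={2,3,4,5} D(V)={4,5,6}: no change
Constraint 3 (X != Y) on D(X)={2,3,4,5,6} D(Y)={2,3,4,5,6}: no change
So after constraint 3: D(Y) = {2,3,4,5,6}

Answer: {2,3,4,5,6}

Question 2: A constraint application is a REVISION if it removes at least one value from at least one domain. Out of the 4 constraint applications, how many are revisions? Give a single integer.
Constraint 1 (W != Y) on D(W)={2,3,4,5} D(Y)={2,3,4,5,6}: no change => not a revision
Constraint 2 (W != V) on D(W)={2,3,4,5} D(V)={4,5,6}: no change => not a revision
Constraint 3 (X != Y) on D(X)={2,3,4,5,6} D(Y)={2,3,4,5,6}: no change => not a revision
Constraint 4 (W < X) on D(W)={2,3,4,5} D(X)={2,3,4,5,6}: X {2,3,4,5,6}->{3,4,5,6} => REVISION
Total revisions = 1

Answer: 1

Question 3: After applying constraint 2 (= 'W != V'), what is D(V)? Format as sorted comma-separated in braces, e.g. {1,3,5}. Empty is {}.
Answer: {4,5,6}

Derivation:
Constraint 1 (W != Y) on D(W)={2,3,4,5} D(Y)={2,3,4,5,6}: no change
Constraint 2 (W != V) on D(W)={2,3,4,5} D(V)={4,5,6}: no change
So after constraint 2: D(V) = {4,5,6}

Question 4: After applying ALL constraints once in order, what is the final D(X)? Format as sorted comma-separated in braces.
Constraint 1 (W != Y) on D(W)={2,3,4,5} D(Y)={2,3,4,5,6}: no change
Constraint 2 (W != V) on D(W)={2,3,4,5} D(V)={4,5,6}: no change
Constraint 3 (X != Y) on D(X)={2,3,4,5,6} D(Y)={2,3,4,5,6}: no change
Constraint 4 (W < X) on D(W)={2,3,4,5} D(X)={2,3,4,5,6}: X {2,3,4,5,6}->{3,4,5,6}
So after all 4 constraints: D(X) = {3,4,5,6}

Answer: {3,4,5,6}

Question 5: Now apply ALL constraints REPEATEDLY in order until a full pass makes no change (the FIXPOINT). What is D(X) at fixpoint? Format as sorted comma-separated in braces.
Answer: {3,4,5,6}

Derivation:
pass 0 (initial): D(X)={2,3,4,5,6}
pass 1: X {2,3,4,5,6}->{3,4,5,6}
pass 2: no change
Fixpoint after 2 passes: D(X) = {3,4,5,6}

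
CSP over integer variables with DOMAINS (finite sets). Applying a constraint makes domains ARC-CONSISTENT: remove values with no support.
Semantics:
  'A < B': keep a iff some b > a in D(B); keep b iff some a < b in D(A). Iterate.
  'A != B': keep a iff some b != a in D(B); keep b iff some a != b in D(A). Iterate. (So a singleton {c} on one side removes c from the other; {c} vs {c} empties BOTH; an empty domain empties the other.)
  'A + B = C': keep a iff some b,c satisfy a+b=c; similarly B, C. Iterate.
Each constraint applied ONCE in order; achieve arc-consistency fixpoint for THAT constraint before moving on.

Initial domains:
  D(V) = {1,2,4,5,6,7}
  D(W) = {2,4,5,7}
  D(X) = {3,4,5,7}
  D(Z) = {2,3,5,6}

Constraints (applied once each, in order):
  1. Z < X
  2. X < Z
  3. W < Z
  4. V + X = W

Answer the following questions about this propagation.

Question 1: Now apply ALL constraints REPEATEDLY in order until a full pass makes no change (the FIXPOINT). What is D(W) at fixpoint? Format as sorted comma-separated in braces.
Answer: {}

Derivation:
pass 0 (initial): D(W)={2,4,5,7}
pass 1: V {1,2,4,5,6,7}->{1,2}; W {2,4,5,7}->{4,5}; X {3,4,5,7}->{3,4}; Z {2,3,5,6}->{5,6}
pass 2: V {1,2}->{}; W {4,5}->{}; X {3,4}->{}; Z {5,6}->{}
pass 3: no change
Fixpoint after 3 passes: D(W) = {}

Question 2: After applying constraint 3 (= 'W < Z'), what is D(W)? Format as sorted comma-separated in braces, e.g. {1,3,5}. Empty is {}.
Constraint 1 (Z < X) on D(Z)={2,3,5,6} D(X)={3,4,5,7}: no change
Constraint 2 (X < Z) on D(X)={3,4,5,7} D(Z)={2,3,5,6}: X {3,4,5,7}->{3,4,5}; Z {2,3,5,6}->{5,6}
Constraint 3 (W < Z) on D(W)={2,4,5,7} D(Z)={5,6}: W {2,4,5,7}->{2,4,5}
So after constraint 3: D(W) = {2,4,5}

Answer: {2,4,5}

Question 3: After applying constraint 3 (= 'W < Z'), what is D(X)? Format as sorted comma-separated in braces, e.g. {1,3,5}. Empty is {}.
Constraint 1 (Z < X) on D(Z)={2,3,5,6} D(X)={3,4,5,7}: no change
Constraint 2 (X < Z) on D(X)={3,4,5,7} D(Z)={2,3,5,6}: X {3,4,5,7}->{3,4,5}; Z {2,3,5,6}->{5,6}
Constraint 3 (W < Z) on D(W)={2,4,5,7} D(Z)={5,6}: W {2,4,5,7}->{2,4,5}
So after constraint 3: D(X) = {3,4,5}

Answer: {3,4,5}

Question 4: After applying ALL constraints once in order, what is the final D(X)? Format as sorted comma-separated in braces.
Answer: {3,4}

Derivation:
Constraint 1 (Z < X) on D(Z)={2,3,5,6} D(X)={3,4,5,7}: no change
Constraint 2 (X < Z) on D(X)={3,4,5,7} D(Z)={2,3,5,6}: X {3,4,5,7}->{3,4,5}; Z {2,3,5,6}->{5,6}
Constraint 3 (W < Z) on D(W)={2,4,5,7} D(Z)={5,6}: W {2,4,5,7}->{2,4,5}
Constraint 4 (V + X = W) on D(V)={1,2,4,5,6,7} D(X)={3,4,5} D(W)={2,4,5}: V {1,2,4,5,6,7}->{1,2}; X {3,4,5}->{3,4}; W {2,4,5}->{4,5}
So after all 4 constraints: D(X) = {3,4}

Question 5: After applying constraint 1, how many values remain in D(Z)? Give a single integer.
Answer: 4

Derivation:
Constraint 1 (Z < X) on D(Z)={2,3,5,6} D(X)={3,4,5,7}: no change
So after constraint 1: D(Z)={2,3,5,6}, size = 4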